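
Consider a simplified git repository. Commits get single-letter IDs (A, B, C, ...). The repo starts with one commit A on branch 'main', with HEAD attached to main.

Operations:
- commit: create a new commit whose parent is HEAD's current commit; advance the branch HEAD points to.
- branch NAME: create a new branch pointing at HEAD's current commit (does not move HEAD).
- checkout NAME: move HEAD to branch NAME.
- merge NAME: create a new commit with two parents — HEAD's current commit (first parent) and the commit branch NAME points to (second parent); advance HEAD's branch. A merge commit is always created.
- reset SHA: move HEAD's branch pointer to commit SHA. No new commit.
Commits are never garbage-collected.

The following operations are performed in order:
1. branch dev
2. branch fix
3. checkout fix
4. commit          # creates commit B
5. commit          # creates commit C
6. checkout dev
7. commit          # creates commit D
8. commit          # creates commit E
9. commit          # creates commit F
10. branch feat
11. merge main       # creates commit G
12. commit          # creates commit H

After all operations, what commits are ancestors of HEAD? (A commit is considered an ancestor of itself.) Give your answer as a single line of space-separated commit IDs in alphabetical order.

Answer: A D E F G H

Derivation:
After op 1 (branch): HEAD=main@A [dev=A main=A]
After op 2 (branch): HEAD=main@A [dev=A fix=A main=A]
After op 3 (checkout): HEAD=fix@A [dev=A fix=A main=A]
After op 4 (commit): HEAD=fix@B [dev=A fix=B main=A]
After op 5 (commit): HEAD=fix@C [dev=A fix=C main=A]
After op 6 (checkout): HEAD=dev@A [dev=A fix=C main=A]
After op 7 (commit): HEAD=dev@D [dev=D fix=C main=A]
After op 8 (commit): HEAD=dev@E [dev=E fix=C main=A]
After op 9 (commit): HEAD=dev@F [dev=F fix=C main=A]
After op 10 (branch): HEAD=dev@F [dev=F feat=F fix=C main=A]
After op 11 (merge): HEAD=dev@G [dev=G feat=F fix=C main=A]
After op 12 (commit): HEAD=dev@H [dev=H feat=F fix=C main=A]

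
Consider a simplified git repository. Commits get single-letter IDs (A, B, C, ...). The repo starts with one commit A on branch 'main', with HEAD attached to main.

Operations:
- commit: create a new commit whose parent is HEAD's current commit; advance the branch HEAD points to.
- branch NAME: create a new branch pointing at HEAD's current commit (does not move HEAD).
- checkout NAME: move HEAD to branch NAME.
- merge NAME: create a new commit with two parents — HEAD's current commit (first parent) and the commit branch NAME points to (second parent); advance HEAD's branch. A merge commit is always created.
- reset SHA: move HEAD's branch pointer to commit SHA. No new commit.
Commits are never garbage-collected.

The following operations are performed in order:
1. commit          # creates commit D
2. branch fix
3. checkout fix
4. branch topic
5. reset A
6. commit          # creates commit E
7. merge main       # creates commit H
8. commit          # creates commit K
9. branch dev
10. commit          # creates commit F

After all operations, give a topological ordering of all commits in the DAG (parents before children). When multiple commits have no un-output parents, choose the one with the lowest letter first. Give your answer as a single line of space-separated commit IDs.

After op 1 (commit): HEAD=main@D [main=D]
After op 2 (branch): HEAD=main@D [fix=D main=D]
After op 3 (checkout): HEAD=fix@D [fix=D main=D]
After op 4 (branch): HEAD=fix@D [fix=D main=D topic=D]
After op 5 (reset): HEAD=fix@A [fix=A main=D topic=D]
After op 6 (commit): HEAD=fix@E [fix=E main=D topic=D]
After op 7 (merge): HEAD=fix@H [fix=H main=D topic=D]
After op 8 (commit): HEAD=fix@K [fix=K main=D topic=D]
After op 9 (branch): HEAD=fix@K [dev=K fix=K main=D topic=D]
After op 10 (commit): HEAD=fix@F [dev=K fix=F main=D topic=D]
commit A: parents=[]
commit D: parents=['A']
commit E: parents=['A']
commit F: parents=['K']
commit H: parents=['E', 'D']
commit K: parents=['H']

Answer: A D E H K F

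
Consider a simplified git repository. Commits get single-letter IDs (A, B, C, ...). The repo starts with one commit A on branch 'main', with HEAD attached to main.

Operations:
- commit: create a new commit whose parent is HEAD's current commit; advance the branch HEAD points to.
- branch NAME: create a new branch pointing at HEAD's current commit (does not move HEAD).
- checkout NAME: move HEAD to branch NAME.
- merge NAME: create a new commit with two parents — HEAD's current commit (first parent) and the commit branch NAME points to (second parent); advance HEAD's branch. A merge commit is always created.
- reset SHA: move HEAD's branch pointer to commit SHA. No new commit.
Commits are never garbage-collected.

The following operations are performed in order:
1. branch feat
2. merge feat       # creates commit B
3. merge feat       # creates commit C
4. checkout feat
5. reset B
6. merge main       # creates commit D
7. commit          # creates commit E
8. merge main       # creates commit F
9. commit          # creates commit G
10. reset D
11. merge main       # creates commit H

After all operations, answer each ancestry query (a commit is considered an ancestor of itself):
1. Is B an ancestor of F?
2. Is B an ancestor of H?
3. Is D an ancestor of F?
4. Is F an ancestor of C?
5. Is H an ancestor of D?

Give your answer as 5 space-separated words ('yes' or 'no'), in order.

After op 1 (branch): HEAD=main@A [feat=A main=A]
After op 2 (merge): HEAD=main@B [feat=A main=B]
After op 3 (merge): HEAD=main@C [feat=A main=C]
After op 4 (checkout): HEAD=feat@A [feat=A main=C]
After op 5 (reset): HEAD=feat@B [feat=B main=C]
After op 6 (merge): HEAD=feat@D [feat=D main=C]
After op 7 (commit): HEAD=feat@E [feat=E main=C]
After op 8 (merge): HEAD=feat@F [feat=F main=C]
After op 9 (commit): HEAD=feat@G [feat=G main=C]
After op 10 (reset): HEAD=feat@D [feat=D main=C]
After op 11 (merge): HEAD=feat@H [feat=H main=C]
ancestors(F) = {A,B,C,D,E,F}; B in? yes
ancestors(H) = {A,B,C,D,H}; B in? yes
ancestors(F) = {A,B,C,D,E,F}; D in? yes
ancestors(C) = {A,B,C}; F in? no
ancestors(D) = {A,B,C,D}; H in? no

Answer: yes yes yes no no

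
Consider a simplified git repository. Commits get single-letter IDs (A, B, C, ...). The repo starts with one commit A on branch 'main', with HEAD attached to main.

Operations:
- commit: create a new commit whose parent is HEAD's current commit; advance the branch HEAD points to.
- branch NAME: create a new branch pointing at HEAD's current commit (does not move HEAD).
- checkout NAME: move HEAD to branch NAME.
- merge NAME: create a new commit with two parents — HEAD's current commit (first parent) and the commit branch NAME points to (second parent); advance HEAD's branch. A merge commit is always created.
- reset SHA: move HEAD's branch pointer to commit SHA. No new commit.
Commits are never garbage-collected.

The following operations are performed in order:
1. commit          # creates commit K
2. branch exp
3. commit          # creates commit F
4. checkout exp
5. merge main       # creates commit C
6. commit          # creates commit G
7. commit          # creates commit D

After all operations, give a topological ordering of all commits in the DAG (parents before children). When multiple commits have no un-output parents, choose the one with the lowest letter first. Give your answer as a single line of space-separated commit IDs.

Answer: A K F C G D

Derivation:
After op 1 (commit): HEAD=main@K [main=K]
After op 2 (branch): HEAD=main@K [exp=K main=K]
After op 3 (commit): HEAD=main@F [exp=K main=F]
After op 4 (checkout): HEAD=exp@K [exp=K main=F]
After op 5 (merge): HEAD=exp@C [exp=C main=F]
After op 6 (commit): HEAD=exp@G [exp=G main=F]
After op 7 (commit): HEAD=exp@D [exp=D main=F]
commit A: parents=[]
commit C: parents=['K', 'F']
commit D: parents=['G']
commit F: parents=['K']
commit G: parents=['C']
commit K: parents=['A']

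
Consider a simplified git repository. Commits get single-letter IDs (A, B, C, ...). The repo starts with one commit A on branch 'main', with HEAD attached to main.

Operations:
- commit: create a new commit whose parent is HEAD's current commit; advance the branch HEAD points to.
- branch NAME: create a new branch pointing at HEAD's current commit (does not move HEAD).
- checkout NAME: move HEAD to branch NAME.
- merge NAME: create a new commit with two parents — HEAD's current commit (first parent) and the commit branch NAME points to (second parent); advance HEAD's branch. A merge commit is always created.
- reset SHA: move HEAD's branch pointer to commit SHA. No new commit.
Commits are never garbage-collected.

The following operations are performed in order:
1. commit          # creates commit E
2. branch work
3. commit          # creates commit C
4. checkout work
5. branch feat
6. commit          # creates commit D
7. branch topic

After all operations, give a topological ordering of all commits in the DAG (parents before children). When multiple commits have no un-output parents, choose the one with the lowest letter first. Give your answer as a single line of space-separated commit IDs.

Answer: A E C D

Derivation:
After op 1 (commit): HEAD=main@E [main=E]
After op 2 (branch): HEAD=main@E [main=E work=E]
After op 3 (commit): HEAD=main@C [main=C work=E]
After op 4 (checkout): HEAD=work@E [main=C work=E]
After op 5 (branch): HEAD=work@E [feat=E main=C work=E]
After op 6 (commit): HEAD=work@D [feat=E main=C work=D]
After op 7 (branch): HEAD=work@D [feat=E main=C topic=D work=D]
commit A: parents=[]
commit C: parents=['E']
commit D: parents=['E']
commit E: parents=['A']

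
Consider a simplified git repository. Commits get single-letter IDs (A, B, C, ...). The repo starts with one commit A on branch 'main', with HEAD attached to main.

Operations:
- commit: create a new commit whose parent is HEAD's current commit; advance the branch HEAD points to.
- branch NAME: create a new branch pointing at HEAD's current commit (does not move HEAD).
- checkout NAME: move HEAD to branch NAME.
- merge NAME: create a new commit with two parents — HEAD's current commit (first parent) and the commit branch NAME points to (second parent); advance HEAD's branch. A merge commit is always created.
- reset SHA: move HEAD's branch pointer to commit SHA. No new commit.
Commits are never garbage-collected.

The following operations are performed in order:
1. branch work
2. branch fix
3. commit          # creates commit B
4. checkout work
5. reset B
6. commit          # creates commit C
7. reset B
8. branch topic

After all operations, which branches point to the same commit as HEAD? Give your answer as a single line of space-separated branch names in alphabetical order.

Answer: main topic work

Derivation:
After op 1 (branch): HEAD=main@A [main=A work=A]
After op 2 (branch): HEAD=main@A [fix=A main=A work=A]
After op 3 (commit): HEAD=main@B [fix=A main=B work=A]
After op 4 (checkout): HEAD=work@A [fix=A main=B work=A]
After op 5 (reset): HEAD=work@B [fix=A main=B work=B]
After op 6 (commit): HEAD=work@C [fix=A main=B work=C]
After op 7 (reset): HEAD=work@B [fix=A main=B work=B]
After op 8 (branch): HEAD=work@B [fix=A main=B topic=B work=B]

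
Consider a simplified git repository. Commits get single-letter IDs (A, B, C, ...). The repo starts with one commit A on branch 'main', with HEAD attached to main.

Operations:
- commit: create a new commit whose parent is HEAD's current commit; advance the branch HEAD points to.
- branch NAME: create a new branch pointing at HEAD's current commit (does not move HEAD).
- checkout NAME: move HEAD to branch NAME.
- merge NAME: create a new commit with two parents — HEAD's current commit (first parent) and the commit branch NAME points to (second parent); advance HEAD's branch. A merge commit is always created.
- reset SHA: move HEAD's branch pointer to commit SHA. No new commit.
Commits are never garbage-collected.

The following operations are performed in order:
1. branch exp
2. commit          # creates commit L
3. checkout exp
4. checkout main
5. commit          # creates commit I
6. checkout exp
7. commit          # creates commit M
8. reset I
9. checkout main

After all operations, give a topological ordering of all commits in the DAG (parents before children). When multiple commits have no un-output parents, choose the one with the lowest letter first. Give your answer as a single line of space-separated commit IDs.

Answer: A L I M

Derivation:
After op 1 (branch): HEAD=main@A [exp=A main=A]
After op 2 (commit): HEAD=main@L [exp=A main=L]
After op 3 (checkout): HEAD=exp@A [exp=A main=L]
After op 4 (checkout): HEAD=main@L [exp=A main=L]
After op 5 (commit): HEAD=main@I [exp=A main=I]
After op 6 (checkout): HEAD=exp@A [exp=A main=I]
After op 7 (commit): HEAD=exp@M [exp=M main=I]
After op 8 (reset): HEAD=exp@I [exp=I main=I]
After op 9 (checkout): HEAD=main@I [exp=I main=I]
commit A: parents=[]
commit I: parents=['L']
commit L: parents=['A']
commit M: parents=['A']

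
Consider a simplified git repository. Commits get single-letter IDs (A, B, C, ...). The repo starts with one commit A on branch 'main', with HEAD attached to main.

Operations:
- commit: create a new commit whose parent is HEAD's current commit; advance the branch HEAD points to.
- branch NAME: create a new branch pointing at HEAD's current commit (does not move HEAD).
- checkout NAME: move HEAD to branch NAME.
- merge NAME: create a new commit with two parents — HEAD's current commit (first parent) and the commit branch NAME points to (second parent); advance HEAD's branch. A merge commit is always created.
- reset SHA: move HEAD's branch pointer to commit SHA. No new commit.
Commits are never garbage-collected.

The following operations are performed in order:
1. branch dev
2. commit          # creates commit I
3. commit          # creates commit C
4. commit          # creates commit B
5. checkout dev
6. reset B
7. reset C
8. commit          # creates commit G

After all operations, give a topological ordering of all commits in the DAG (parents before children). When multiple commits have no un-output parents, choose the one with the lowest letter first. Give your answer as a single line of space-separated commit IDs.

Answer: A I C B G

Derivation:
After op 1 (branch): HEAD=main@A [dev=A main=A]
After op 2 (commit): HEAD=main@I [dev=A main=I]
After op 3 (commit): HEAD=main@C [dev=A main=C]
After op 4 (commit): HEAD=main@B [dev=A main=B]
After op 5 (checkout): HEAD=dev@A [dev=A main=B]
After op 6 (reset): HEAD=dev@B [dev=B main=B]
After op 7 (reset): HEAD=dev@C [dev=C main=B]
After op 8 (commit): HEAD=dev@G [dev=G main=B]
commit A: parents=[]
commit B: parents=['C']
commit C: parents=['I']
commit G: parents=['C']
commit I: parents=['A']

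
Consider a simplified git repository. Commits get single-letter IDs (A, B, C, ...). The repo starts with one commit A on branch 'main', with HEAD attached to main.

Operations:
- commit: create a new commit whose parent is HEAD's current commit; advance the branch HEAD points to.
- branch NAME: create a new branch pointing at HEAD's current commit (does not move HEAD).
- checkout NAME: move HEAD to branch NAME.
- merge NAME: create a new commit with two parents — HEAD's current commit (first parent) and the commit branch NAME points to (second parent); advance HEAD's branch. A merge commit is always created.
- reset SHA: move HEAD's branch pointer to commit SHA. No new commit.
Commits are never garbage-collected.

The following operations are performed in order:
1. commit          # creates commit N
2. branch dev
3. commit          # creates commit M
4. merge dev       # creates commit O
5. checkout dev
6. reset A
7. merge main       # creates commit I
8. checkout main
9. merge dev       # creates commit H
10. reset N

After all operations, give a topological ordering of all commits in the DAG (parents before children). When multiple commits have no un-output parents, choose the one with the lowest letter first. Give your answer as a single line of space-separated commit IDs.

After op 1 (commit): HEAD=main@N [main=N]
After op 2 (branch): HEAD=main@N [dev=N main=N]
After op 3 (commit): HEAD=main@M [dev=N main=M]
After op 4 (merge): HEAD=main@O [dev=N main=O]
After op 5 (checkout): HEAD=dev@N [dev=N main=O]
After op 6 (reset): HEAD=dev@A [dev=A main=O]
After op 7 (merge): HEAD=dev@I [dev=I main=O]
After op 8 (checkout): HEAD=main@O [dev=I main=O]
After op 9 (merge): HEAD=main@H [dev=I main=H]
After op 10 (reset): HEAD=main@N [dev=I main=N]
commit A: parents=[]
commit H: parents=['O', 'I']
commit I: parents=['A', 'O']
commit M: parents=['N']
commit N: parents=['A']
commit O: parents=['M', 'N']

Answer: A N M O I H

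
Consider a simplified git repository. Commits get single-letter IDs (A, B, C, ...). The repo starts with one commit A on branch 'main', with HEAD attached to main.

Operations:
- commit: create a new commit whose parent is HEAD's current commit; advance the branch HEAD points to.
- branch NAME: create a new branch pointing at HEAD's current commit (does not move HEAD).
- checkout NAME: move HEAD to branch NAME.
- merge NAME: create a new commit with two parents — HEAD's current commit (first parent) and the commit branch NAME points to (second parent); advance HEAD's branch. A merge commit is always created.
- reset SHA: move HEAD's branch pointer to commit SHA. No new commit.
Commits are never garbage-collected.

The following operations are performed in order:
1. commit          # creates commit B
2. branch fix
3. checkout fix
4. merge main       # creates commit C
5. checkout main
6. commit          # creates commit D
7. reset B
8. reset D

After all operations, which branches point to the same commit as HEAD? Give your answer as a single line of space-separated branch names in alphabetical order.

Answer: main

Derivation:
After op 1 (commit): HEAD=main@B [main=B]
After op 2 (branch): HEAD=main@B [fix=B main=B]
After op 3 (checkout): HEAD=fix@B [fix=B main=B]
After op 4 (merge): HEAD=fix@C [fix=C main=B]
After op 5 (checkout): HEAD=main@B [fix=C main=B]
After op 6 (commit): HEAD=main@D [fix=C main=D]
After op 7 (reset): HEAD=main@B [fix=C main=B]
After op 8 (reset): HEAD=main@D [fix=C main=D]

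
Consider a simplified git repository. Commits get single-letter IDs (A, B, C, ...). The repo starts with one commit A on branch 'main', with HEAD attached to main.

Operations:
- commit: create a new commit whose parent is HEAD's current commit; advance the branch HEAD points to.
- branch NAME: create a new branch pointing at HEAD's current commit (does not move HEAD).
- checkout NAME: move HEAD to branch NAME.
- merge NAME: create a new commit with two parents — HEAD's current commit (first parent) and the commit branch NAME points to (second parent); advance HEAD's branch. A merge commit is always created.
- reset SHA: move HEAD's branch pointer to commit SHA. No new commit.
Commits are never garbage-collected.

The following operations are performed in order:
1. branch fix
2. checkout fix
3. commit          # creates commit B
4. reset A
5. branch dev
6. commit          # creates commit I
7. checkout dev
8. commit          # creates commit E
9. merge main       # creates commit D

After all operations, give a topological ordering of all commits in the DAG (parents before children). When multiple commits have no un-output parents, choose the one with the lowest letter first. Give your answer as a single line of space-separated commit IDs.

Answer: A B E D I

Derivation:
After op 1 (branch): HEAD=main@A [fix=A main=A]
After op 2 (checkout): HEAD=fix@A [fix=A main=A]
After op 3 (commit): HEAD=fix@B [fix=B main=A]
After op 4 (reset): HEAD=fix@A [fix=A main=A]
After op 5 (branch): HEAD=fix@A [dev=A fix=A main=A]
After op 6 (commit): HEAD=fix@I [dev=A fix=I main=A]
After op 7 (checkout): HEAD=dev@A [dev=A fix=I main=A]
After op 8 (commit): HEAD=dev@E [dev=E fix=I main=A]
After op 9 (merge): HEAD=dev@D [dev=D fix=I main=A]
commit A: parents=[]
commit B: parents=['A']
commit D: parents=['E', 'A']
commit E: parents=['A']
commit I: parents=['A']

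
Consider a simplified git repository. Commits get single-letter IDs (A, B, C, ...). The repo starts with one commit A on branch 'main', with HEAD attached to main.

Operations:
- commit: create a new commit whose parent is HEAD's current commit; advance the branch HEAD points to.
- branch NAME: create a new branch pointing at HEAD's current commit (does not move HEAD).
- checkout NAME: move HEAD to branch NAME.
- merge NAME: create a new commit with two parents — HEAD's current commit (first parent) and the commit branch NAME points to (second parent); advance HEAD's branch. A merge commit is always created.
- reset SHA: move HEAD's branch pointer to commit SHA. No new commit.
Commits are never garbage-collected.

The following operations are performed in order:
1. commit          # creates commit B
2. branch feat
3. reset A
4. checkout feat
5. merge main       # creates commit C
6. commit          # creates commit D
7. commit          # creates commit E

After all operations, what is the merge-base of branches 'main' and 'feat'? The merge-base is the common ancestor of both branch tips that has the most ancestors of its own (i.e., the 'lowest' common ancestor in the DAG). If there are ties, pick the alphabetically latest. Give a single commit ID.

After op 1 (commit): HEAD=main@B [main=B]
After op 2 (branch): HEAD=main@B [feat=B main=B]
After op 3 (reset): HEAD=main@A [feat=B main=A]
After op 4 (checkout): HEAD=feat@B [feat=B main=A]
After op 5 (merge): HEAD=feat@C [feat=C main=A]
After op 6 (commit): HEAD=feat@D [feat=D main=A]
After op 7 (commit): HEAD=feat@E [feat=E main=A]
ancestors(main=A): ['A']
ancestors(feat=E): ['A', 'B', 'C', 'D', 'E']
common: ['A']

Answer: A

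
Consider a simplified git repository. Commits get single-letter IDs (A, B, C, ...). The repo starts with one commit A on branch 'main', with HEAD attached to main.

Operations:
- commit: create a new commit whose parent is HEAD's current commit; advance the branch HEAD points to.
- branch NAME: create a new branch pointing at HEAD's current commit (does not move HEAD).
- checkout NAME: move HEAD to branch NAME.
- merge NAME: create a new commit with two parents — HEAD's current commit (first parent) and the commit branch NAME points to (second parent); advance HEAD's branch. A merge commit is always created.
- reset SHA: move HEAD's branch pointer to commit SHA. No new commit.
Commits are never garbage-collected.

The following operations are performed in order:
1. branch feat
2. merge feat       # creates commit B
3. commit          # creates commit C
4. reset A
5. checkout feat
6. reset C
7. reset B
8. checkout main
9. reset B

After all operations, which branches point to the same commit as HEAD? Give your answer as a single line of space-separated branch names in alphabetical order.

Answer: feat main

Derivation:
After op 1 (branch): HEAD=main@A [feat=A main=A]
After op 2 (merge): HEAD=main@B [feat=A main=B]
After op 3 (commit): HEAD=main@C [feat=A main=C]
After op 4 (reset): HEAD=main@A [feat=A main=A]
After op 5 (checkout): HEAD=feat@A [feat=A main=A]
After op 6 (reset): HEAD=feat@C [feat=C main=A]
After op 7 (reset): HEAD=feat@B [feat=B main=A]
After op 8 (checkout): HEAD=main@A [feat=B main=A]
After op 9 (reset): HEAD=main@B [feat=B main=B]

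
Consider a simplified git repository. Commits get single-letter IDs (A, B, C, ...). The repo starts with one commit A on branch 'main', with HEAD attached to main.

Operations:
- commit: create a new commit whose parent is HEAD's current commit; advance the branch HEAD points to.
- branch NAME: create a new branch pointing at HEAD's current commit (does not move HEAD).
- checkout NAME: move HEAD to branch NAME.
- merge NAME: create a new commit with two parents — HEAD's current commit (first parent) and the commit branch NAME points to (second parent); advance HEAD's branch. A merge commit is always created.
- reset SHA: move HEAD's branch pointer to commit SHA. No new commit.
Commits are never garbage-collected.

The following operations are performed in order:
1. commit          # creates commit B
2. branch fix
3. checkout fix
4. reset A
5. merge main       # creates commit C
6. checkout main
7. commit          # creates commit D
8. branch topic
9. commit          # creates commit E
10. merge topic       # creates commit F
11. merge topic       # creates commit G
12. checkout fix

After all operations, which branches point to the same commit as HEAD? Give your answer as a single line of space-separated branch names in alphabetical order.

After op 1 (commit): HEAD=main@B [main=B]
After op 2 (branch): HEAD=main@B [fix=B main=B]
After op 3 (checkout): HEAD=fix@B [fix=B main=B]
After op 4 (reset): HEAD=fix@A [fix=A main=B]
After op 5 (merge): HEAD=fix@C [fix=C main=B]
After op 6 (checkout): HEAD=main@B [fix=C main=B]
After op 7 (commit): HEAD=main@D [fix=C main=D]
After op 8 (branch): HEAD=main@D [fix=C main=D topic=D]
After op 9 (commit): HEAD=main@E [fix=C main=E topic=D]
After op 10 (merge): HEAD=main@F [fix=C main=F topic=D]
After op 11 (merge): HEAD=main@G [fix=C main=G topic=D]
After op 12 (checkout): HEAD=fix@C [fix=C main=G topic=D]

Answer: fix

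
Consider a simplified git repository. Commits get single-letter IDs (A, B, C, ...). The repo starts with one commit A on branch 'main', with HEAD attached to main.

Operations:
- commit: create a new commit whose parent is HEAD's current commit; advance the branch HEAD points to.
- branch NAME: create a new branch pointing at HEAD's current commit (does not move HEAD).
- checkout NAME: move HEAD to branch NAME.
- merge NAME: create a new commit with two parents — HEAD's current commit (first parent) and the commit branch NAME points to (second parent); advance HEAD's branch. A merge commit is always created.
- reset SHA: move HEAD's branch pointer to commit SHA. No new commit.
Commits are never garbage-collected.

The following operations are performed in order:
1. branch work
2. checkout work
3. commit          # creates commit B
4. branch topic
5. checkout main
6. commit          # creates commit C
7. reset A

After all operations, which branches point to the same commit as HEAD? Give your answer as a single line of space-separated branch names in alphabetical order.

Answer: main

Derivation:
After op 1 (branch): HEAD=main@A [main=A work=A]
After op 2 (checkout): HEAD=work@A [main=A work=A]
After op 3 (commit): HEAD=work@B [main=A work=B]
After op 4 (branch): HEAD=work@B [main=A topic=B work=B]
After op 5 (checkout): HEAD=main@A [main=A topic=B work=B]
After op 6 (commit): HEAD=main@C [main=C topic=B work=B]
After op 7 (reset): HEAD=main@A [main=A topic=B work=B]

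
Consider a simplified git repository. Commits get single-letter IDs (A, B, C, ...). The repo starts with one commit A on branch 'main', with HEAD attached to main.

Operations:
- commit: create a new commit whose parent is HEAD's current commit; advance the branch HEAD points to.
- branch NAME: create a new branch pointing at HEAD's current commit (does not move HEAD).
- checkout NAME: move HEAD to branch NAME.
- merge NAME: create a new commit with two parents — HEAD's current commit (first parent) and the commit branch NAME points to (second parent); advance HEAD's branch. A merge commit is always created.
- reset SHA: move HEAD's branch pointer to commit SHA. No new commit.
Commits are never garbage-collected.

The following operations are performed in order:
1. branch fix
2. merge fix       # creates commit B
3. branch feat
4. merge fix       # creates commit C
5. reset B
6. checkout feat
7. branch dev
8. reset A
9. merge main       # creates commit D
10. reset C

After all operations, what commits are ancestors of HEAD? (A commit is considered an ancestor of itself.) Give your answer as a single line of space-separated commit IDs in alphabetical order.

Answer: A B C

Derivation:
After op 1 (branch): HEAD=main@A [fix=A main=A]
After op 2 (merge): HEAD=main@B [fix=A main=B]
After op 3 (branch): HEAD=main@B [feat=B fix=A main=B]
After op 4 (merge): HEAD=main@C [feat=B fix=A main=C]
After op 5 (reset): HEAD=main@B [feat=B fix=A main=B]
After op 6 (checkout): HEAD=feat@B [feat=B fix=A main=B]
After op 7 (branch): HEAD=feat@B [dev=B feat=B fix=A main=B]
After op 8 (reset): HEAD=feat@A [dev=B feat=A fix=A main=B]
After op 9 (merge): HEAD=feat@D [dev=B feat=D fix=A main=B]
After op 10 (reset): HEAD=feat@C [dev=B feat=C fix=A main=B]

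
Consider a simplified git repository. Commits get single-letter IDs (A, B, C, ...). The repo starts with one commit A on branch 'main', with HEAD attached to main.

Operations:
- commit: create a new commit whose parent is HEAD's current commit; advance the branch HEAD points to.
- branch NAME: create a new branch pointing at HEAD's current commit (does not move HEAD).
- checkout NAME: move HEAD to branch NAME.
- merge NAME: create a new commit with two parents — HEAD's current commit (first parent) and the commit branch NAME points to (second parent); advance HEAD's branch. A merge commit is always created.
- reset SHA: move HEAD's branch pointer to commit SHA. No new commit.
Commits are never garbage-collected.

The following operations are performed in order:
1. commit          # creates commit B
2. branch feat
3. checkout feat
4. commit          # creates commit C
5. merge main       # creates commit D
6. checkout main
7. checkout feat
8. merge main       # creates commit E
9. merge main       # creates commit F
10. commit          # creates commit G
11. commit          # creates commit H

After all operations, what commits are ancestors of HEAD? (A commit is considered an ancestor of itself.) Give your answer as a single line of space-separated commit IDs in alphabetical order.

After op 1 (commit): HEAD=main@B [main=B]
After op 2 (branch): HEAD=main@B [feat=B main=B]
After op 3 (checkout): HEAD=feat@B [feat=B main=B]
After op 4 (commit): HEAD=feat@C [feat=C main=B]
After op 5 (merge): HEAD=feat@D [feat=D main=B]
After op 6 (checkout): HEAD=main@B [feat=D main=B]
After op 7 (checkout): HEAD=feat@D [feat=D main=B]
After op 8 (merge): HEAD=feat@E [feat=E main=B]
After op 9 (merge): HEAD=feat@F [feat=F main=B]
After op 10 (commit): HEAD=feat@G [feat=G main=B]
After op 11 (commit): HEAD=feat@H [feat=H main=B]

Answer: A B C D E F G H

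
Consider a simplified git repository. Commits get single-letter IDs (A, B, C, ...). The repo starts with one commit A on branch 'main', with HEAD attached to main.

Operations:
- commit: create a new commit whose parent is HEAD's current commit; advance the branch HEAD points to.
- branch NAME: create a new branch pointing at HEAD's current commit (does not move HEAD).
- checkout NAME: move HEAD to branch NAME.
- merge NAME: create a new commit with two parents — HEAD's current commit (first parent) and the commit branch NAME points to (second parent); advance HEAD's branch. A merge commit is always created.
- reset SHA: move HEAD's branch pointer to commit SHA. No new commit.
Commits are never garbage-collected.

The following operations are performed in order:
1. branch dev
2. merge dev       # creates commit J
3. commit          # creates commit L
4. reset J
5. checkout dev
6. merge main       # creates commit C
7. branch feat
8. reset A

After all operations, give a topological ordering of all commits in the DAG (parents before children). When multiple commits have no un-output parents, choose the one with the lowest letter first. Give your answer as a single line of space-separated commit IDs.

Answer: A J C L

Derivation:
After op 1 (branch): HEAD=main@A [dev=A main=A]
After op 2 (merge): HEAD=main@J [dev=A main=J]
After op 3 (commit): HEAD=main@L [dev=A main=L]
After op 4 (reset): HEAD=main@J [dev=A main=J]
After op 5 (checkout): HEAD=dev@A [dev=A main=J]
After op 6 (merge): HEAD=dev@C [dev=C main=J]
After op 7 (branch): HEAD=dev@C [dev=C feat=C main=J]
After op 8 (reset): HEAD=dev@A [dev=A feat=C main=J]
commit A: parents=[]
commit C: parents=['A', 'J']
commit J: parents=['A', 'A']
commit L: parents=['J']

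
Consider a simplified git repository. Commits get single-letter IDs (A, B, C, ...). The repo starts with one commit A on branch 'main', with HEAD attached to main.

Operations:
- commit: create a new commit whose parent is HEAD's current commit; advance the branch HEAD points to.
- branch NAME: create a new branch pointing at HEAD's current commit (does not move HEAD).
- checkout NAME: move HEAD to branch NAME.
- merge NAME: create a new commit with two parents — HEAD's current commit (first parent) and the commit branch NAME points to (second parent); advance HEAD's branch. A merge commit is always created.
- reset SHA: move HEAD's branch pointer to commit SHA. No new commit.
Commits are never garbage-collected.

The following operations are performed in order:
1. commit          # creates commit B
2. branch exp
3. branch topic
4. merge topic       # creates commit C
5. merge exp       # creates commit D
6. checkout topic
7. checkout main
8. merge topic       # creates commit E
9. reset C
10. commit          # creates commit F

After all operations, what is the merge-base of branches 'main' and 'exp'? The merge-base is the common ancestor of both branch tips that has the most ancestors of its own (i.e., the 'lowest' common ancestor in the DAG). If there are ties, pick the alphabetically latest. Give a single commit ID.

Answer: B

Derivation:
After op 1 (commit): HEAD=main@B [main=B]
After op 2 (branch): HEAD=main@B [exp=B main=B]
After op 3 (branch): HEAD=main@B [exp=B main=B topic=B]
After op 4 (merge): HEAD=main@C [exp=B main=C topic=B]
After op 5 (merge): HEAD=main@D [exp=B main=D topic=B]
After op 6 (checkout): HEAD=topic@B [exp=B main=D topic=B]
After op 7 (checkout): HEAD=main@D [exp=B main=D topic=B]
After op 8 (merge): HEAD=main@E [exp=B main=E topic=B]
After op 9 (reset): HEAD=main@C [exp=B main=C topic=B]
After op 10 (commit): HEAD=main@F [exp=B main=F topic=B]
ancestors(main=F): ['A', 'B', 'C', 'F']
ancestors(exp=B): ['A', 'B']
common: ['A', 'B']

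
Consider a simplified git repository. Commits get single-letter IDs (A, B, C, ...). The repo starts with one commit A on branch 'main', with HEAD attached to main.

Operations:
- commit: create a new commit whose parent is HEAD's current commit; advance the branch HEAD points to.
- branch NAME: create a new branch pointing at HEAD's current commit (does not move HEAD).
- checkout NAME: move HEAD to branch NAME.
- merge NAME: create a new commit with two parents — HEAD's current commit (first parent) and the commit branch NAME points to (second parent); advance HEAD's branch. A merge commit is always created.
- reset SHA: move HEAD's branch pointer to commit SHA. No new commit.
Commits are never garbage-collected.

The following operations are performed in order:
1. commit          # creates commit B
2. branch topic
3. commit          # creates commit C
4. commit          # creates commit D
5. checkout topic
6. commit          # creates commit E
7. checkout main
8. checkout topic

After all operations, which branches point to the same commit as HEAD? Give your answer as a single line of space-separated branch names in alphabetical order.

Answer: topic

Derivation:
After op 1 (commit): HEAD=main@B [main=B]
After op 2 (branch): HEAD=main@B [main=B topic=B]
After op 3 (commit): HEAD=main@C [main=C topic=B]
After op 4 (commit): HEAD=main@D [main=D topic=B]
After op 5 (checkout): HEAD=topic@B [main=D topic=B]
After op 6 (commit): HEAD=topic@E [main=D topic=E]
After op 7 (checkout): HEAD=main@D [main=D topic=E]
After op 8 (checkout): HEAD=topic@E [main=D topic=E]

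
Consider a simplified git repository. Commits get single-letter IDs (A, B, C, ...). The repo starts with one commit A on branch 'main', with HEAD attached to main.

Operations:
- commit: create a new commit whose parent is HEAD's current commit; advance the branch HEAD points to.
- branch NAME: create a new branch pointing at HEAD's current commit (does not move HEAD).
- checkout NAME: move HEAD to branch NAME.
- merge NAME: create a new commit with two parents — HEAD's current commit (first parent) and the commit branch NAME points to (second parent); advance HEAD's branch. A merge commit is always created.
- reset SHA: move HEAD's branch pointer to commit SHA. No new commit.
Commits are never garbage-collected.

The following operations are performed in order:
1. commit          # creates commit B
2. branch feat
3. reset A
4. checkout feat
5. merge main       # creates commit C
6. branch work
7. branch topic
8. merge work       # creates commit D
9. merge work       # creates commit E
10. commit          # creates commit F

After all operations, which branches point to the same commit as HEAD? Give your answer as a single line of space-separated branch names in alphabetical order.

After op 1 (commit): HEAD=main@B [main=B]
After op 2 (branch): HEAD=main@B [feat=B main=B]
After op 3 (reset): HEAD=main@A [feat=B main=A]
After op 4 (checkout): HEAD=feat@B [feat=B main=A]
After op 5 (merge): HEAD=feat@C [feat=C main=A]
After op 6 (branch): HEAD=feat@C [feat=C main=A work=C]
After op 7 (branch): HEAD=feat@C [feat=C main=A topic=C work=C]
After op 8 (merge): HEAD=feat@D [feat=D main=A topic=C work=C]
After op 9 (merge): HEAD=feat@E [feat=E main=A topic=C work=C]
After op 10 (commit): HEAD=feat@F [feat=F main=A topic=C work=C]

Answer: feat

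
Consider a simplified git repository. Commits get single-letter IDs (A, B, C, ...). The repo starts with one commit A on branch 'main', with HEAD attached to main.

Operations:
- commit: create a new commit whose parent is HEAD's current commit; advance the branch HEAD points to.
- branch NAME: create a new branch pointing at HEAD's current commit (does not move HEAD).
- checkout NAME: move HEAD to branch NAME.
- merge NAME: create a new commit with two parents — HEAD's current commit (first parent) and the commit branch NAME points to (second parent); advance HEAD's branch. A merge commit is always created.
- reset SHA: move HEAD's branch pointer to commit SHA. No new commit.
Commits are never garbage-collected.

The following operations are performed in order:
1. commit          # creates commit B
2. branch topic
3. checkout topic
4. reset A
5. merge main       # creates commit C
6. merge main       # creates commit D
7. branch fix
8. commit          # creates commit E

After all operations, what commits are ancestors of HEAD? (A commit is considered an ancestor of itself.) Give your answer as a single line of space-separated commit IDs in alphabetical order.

Answer: A B C D E

Derivation:
After op 1 (commit): HEAD=main@B [main=B]
After op 2 (branch): HEAD=main@B [main=B topic=B]
After op 3 (checkout): HEAD=topic@B [main=B topic=B]
After op 4 (reset): HEAD=topic@A [main=B topic=A]
After op 5 (merge): HEAD=topic@C [main=B topic=C]
After op 6 (merge): HEAD=topic@D [main=B topic=D]
After op 7 (branch): HEAD=topic@D [fix=D main=B topic=D]
After op 8 (commit): HEAD=topic@E [fix=D main=B topic=E]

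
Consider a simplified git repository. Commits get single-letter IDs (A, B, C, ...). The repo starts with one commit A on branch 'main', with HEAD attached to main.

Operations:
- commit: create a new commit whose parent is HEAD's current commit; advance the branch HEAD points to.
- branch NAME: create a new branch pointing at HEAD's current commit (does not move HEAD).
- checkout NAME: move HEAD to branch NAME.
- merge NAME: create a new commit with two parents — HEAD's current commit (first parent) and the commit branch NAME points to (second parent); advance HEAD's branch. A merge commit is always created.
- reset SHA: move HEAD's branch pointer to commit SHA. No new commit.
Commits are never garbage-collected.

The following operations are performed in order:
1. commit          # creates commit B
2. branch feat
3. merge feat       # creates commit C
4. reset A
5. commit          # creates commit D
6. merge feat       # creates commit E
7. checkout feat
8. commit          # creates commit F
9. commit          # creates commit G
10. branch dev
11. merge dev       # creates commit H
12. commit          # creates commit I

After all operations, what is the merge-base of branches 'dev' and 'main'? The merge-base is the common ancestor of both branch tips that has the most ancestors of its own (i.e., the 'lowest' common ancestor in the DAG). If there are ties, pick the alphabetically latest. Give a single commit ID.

Answer: B

Derivation:
After op 1 (commit): HEAD=main@B [main=B]
After op 2 (branch): HEAD=main@B [feat=B main=B]
After op 3 (merge): HEAD=main@C [feat=B main=C]
After op 4 (reset): HEAD=main@A [feat=B main=A]
After op 5 (commit): HEAD=main@D [feat=B main=D]
After op 6 (merge): HEAD=main@E [feat=B main=E]
After op 7 (checkout): HEAD=feat@B [feat=B main=E]
After op 8 (commit): HEAD=feat@F [feat=F main=E]
After op 9 (commit): HEAD=feat@G [feat=G main=E]
After op 10 (branch): HEAD=feat@G [dev=G feat=G main=E]
After op 11 (merge): HEAD=feat@H [dev=G feat=H main=E]
After op 12 (commit): HEAD=feat@I [dev=G feat=I main=E]
ancestors(dev=G): ['A', 'B', 'F', 'G']
ancestors(main=E): ['A', 'B', 'D', 'E']
common: ['A', 'B']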